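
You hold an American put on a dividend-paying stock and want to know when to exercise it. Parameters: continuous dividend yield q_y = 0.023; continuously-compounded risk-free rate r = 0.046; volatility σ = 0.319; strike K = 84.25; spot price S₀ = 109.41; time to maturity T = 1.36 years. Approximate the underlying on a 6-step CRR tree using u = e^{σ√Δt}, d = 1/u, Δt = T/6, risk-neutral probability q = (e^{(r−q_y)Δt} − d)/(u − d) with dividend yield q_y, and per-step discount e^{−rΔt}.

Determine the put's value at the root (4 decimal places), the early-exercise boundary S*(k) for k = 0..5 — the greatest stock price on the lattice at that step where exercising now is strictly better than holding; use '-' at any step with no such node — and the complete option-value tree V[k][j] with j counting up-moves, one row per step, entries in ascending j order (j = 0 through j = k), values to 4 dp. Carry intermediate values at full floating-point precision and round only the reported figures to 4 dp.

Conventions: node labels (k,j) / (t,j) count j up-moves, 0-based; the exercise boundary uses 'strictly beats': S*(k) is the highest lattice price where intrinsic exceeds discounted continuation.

price = 4.2853
boundary = - - - - 59.5970 69.3717
tree:
4.2853
6.9183 1.5179
10.9231 2.7181 0.2469
16.7473 4.8333 0.4791 0.0000
24.6530 8.5231 0.9297 0.0000 0.0000
33.0505 14.8783 1.8039 0.0000 0.0000 0.0000
40.2647 24.6530 3.5004 0.0000 0.0000 0.0000 0.0000

Δt=0.22667, u=1.16401, d=0.85910, q=0.47925, disc=e^(-rΔt)=0.98963
k=6 terminal: V=max(K-S,0) → 40.2647 24.6530 3.5004 0.0000 0.0000 0.0000 0.0000
k=5: j=0 S=51.1995 intr=33.0505 cont=32.4428 V=33.0505[EX]; j=1 S=69.3717 intr=14.8783 cont=14.3651 V=14.8783[EX]; j=2 S=93.9937 intr=0.0000 cont=1.8039 V=1.8039[hold]; j=3 S=127.3548 intr=0.0000 cont=0.0000 V=0.0000[hold]; j=4 S=172.5566 intr=0.0000 cont=0.0000 V=0.0000[hold]; j=5 S=233.8019 intr=0.0000 cont=0.0000 V=0.0000[hold]  S*(5)=69.3717
k=4: j=0 S=59.5970 intr=24.6530 cont=24.0890 V=24.6530[EX]; j=1 S=80.7496 intr=3.5004 cont=8.5231 V=8.5231[hold]; j=2 S=109.4100 intr=0.0000 cont=0.9297 V=0.9297[hold]; j=3 S=148.2427 intr=0.0000 cont=0.0000 V=0.0000[hold]; j=4 S=200.8583 intr=0.0000 cont=0.0000 V=0.0000[hold]  S*(4)=59.5970
k=3: j=0 S=69.3717 intr=14.8783 cont=16.7473 V=16.7473[hold]; j=1 S=93.9937 intr=0.0000 cont=4.8333 V=4.8333[hold]; j=2 S=127.3548 intr=0.0000 cont=0.4791 V=0.4791[hold]; j=3 S=172.5566 intr=0.0000 cont=0.0000 V=0.0000[hold]  S*(3)=-
k=2: j=0 S=80.7496 intr=3.5004 cont=10.9231 V=10.9231[hold]; j=1 S=109.4100 intr=0.0000 cont=2.7181 V=2.7181[hold]; j=2 S=148.2427 intr=0.0000 cont=0.2469 V=0.2469[hold]  S*(2)=-
k=1: j=0 S=93.9937 intr=0.0000 cont=6.9183 V=6.9183[hold]; j=1 S=127.3548 intr=0.0000 cont=1.5179 V=1.5179[hold]  S*(1)=-
k=0: j=0 S=109.4100 intr=0.0000 cont=4.2853 V=4.2853[hold]  S*(0)=-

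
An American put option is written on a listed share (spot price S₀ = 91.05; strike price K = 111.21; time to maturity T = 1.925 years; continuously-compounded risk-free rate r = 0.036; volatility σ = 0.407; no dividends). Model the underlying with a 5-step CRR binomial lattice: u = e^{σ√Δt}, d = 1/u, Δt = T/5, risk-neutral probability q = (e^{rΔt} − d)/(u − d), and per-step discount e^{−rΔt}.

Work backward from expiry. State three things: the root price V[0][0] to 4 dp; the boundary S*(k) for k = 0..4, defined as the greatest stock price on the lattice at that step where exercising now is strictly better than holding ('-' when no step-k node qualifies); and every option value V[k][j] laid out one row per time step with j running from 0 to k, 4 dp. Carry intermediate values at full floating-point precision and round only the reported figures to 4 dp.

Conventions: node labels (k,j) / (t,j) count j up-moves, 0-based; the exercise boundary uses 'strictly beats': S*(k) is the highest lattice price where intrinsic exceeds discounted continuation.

price = 29.7890
boundary = - - 54.9451 70.7302 54.9451
tree:
29.7890
41.8762 16.7515
56.2649 26.5490 5.9616
68.5271 40.4798 11.2890 0.0000
78.0528 56.2649 21.3770 0.0000 0.0000
85.4525 68.5271 40.4798 0.0000 0.0000 0.0000

params: Δt=0.38500 u=1.28729 d=0.77683 q=0.46454 e^(-rΔt)=0.98624
t_5 payoffs: 85.4525 68.5271 40.4798 0.0000 0.0000 0.0000
t_4: node(4,0) S=33.1572 payoff=78.0528 vs cont=76.5220 → 78.0528 [stop]  node(4,1) S=54.9451 payoff=56.2649 vs cont=54.7341 → 56.2649 [stop]  node(4,2) S=91.0500 payoff=20.1600 vs cont=21.3770 → 21.3770 [wait]  node(4,3) S=150.8797 payoff=0.0000 vs cont=0.0000 → 0.0000 [wait]  node(4,4) S=250.0238 payoff=0.0000 vs cont=0.0000 → 0.0000 [wait]  ⇒ S*(4)=54.9451
t_3: node(3,0) S=42.6829 payoff=68.5271 vs cont=66.9964 → 68.5271 [stop]  node(3,1) S=70.7302 payoff=40.4798 vs cont=39.5067 → 40.4798 [stop]  node(3,2) S=117.2075 payoff=0.0000 vs cont=11.2890 → 11.2890 [wait]  node(3,3) S=194.2254 payoff=0.0000 vs cont=0.0000 → 0.0000 [wait]  ⇒ S*(3)=70.7302
t_2: node(2,0) S=54.9451 payoff=56.2649 vs cont=54.7341 → 56.2649 [stop]  node(2,1) S=91.0500 payoff=20.1600 vs cont=26.5490 → 26.5490 [wait]  node(2,2) S=150.8797 payoff=0.0000 vs cont=5.9616 → 5.9616 [wait]  ⇒ S*(2)=54.9451
t_1: node(1,0) S=70.7302 payoff=40.4798 vs cont=41.8762 → 41.8762 [wait]  node(1,1) S=117.2075 payoff=0.0000 vs cont=16.7515 → 16.7515 [wait]  ⇒ S*(1)=-
t_0: node(0,0) S=91.0500 payoff=20.1600 vs cont=29.7890 → 29.7890 [wait]  ⇒ S*(0)=-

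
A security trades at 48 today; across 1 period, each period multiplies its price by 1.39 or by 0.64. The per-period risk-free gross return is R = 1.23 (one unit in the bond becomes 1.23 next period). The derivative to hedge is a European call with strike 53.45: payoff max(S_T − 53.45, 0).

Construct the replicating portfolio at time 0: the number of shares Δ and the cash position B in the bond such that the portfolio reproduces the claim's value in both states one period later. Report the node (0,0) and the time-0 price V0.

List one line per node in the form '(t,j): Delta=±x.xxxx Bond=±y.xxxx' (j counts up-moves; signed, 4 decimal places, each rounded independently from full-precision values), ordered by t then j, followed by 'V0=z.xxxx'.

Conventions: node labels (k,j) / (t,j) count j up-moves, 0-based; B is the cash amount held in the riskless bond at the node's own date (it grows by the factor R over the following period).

(0,0): Delta=0.3686 Bond=-9.2063
V0=8.4870

No-arbitrage ⇒ martingale measure with p* = (R−d)/(u−d) = 0.7867.
Expiry values: V(1,0)=0.0000, V(1,1)=13.2700
  t=0,j=0: stock 48.0000 → up 66.7200 (V=13.2700), down 30.7200 (V=0.0000). Price 8.4870; hedge Δ=0.3686, bond B=-9.2063.
Sanity check at the root: Δ(0,0)·S0 + B(0,0) reproduces V0 = 8.4870.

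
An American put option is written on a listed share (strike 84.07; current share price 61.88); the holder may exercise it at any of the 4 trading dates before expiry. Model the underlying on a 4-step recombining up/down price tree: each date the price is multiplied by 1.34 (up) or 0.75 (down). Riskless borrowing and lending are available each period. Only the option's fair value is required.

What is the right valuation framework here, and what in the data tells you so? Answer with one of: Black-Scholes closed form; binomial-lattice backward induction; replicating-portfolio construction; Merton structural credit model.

framework: binomial-lattice backward induction

Key observation: early exercise of the strike-84.07 put must be checked at each of the 4 dates (spot 61.88), which forces a node-by-node comparison of intrinsic and continuation value backward from expiry.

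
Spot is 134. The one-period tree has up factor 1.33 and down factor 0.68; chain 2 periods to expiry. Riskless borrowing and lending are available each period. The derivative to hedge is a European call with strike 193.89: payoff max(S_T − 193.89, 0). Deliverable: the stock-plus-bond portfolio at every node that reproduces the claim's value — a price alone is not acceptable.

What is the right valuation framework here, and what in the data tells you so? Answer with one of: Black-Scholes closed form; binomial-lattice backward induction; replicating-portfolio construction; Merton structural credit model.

Key observation: a price alone would not answer the question — the per-node share/bond construction on the spot-134, 1.33/0.68 tree is required, and only the replicating-portfolio method yields it.

framework: replicating-portfolio construction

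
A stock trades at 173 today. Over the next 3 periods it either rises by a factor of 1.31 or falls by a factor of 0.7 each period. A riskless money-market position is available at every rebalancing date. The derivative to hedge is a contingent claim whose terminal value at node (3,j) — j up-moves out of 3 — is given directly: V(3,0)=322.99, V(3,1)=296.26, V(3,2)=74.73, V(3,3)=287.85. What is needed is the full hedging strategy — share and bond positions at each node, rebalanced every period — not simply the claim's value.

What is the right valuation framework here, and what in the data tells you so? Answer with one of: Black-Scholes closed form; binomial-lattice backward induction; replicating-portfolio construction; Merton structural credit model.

Key observation: since the answer must list Δ and B at each node of the 1.31/0.7 lattice on 173, the replicating-portfolio method — solving the two-state system at every node — is the one that applies.

framework: replicating-portfolio construction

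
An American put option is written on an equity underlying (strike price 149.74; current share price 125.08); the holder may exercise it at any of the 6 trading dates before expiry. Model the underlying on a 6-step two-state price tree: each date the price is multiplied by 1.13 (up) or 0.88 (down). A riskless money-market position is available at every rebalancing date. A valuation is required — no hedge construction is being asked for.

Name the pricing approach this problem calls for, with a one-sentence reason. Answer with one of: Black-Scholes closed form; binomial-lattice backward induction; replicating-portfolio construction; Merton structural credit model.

Key observation: the defining feature is the embedded early-exercise option across 6 discrete dates on the spot-125.08 tree; pricing the strike-149.74 put means working backward with an exercise test at every node.

framework: binomial-lattice backward induction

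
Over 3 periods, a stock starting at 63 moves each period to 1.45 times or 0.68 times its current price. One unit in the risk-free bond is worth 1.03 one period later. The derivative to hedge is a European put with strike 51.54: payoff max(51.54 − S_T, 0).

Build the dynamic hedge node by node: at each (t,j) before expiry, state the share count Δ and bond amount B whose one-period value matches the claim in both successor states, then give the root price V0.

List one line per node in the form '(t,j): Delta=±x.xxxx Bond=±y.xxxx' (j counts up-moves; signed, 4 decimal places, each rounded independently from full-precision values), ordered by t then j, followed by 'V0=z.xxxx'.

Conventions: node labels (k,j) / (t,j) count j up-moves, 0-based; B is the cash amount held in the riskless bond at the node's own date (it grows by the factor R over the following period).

(0,0): Delta=-0.2193 Bond=21.9800
(1,0): Delta=-0.4845 Bond=34.0022
(1,1): Delta=-0.0700 Bond=9.0040
(2,0): Delta=-1.0000 Bond=50.0388
(2,1): Delta=-0.1944 Bond=17.0025
(2,2): Delta=0.0000 Bond=0.0000
V0=8.1653

Arbitrage-free pricing uses the up-move probability p* = (R−d)/(u−d) = 0.4545, discounting each step at R = 1.03.
Terminal payoffs: V(3,0)=31.7308, V(3,1)=9.2998, V(3,2)=0.0000, V(3,3)=0.0000
(2,0): S=29.1312. Δ = (V_up−V_dn)/(S_up−S_dn) = (9.2998−31.7308)/(42.2402−19.8092) = -1.0000. V = [p*·9.2998 + (1−p*)·31.7308]/1.03 = 20.9076. B = V − Δ·S = 50.0388.
(2,1): S=62.1180. Δ = (V_up−V_dn)/(S_up−S_dn) = (0.0000−9.2998)/(90.0711−42.2402) = -0.1944. V = [p*·0.0000 + (1−p*)·9.2998]/1.03 = 4.9249. B = V − Δ·S = 17.0025.
(2,2): S=132.4575. Δ = (V_up−V_dn)/(S_up−S_dn) = (0.0000−0.0000)/(192.0634−90.0711) = 0.0000. V = [p*·0.0000 + (1−p*)·0.0000]/1.03 = 0.0000. B = V − Δ·S = 0.0000.
(1,0): S=42.8400. Δ = (V_up−V_dn)/(S_up−S_dn) = (4.9249−20.9076)/(62.1180−29.1312) = -0.4845. V = [p*·4.9249 + (1−p*)·20.9076]/1.03 = 13.2454. B = V − Δ·S = 34.0022.
(1,1): S=91.3500. Δ = (V_up−V_dn)/(S_up−S_dn) = (0.0000−4.9249)/(132.4575−62.1180) = -0.0700. V = [p*·0.0000 + (1−p*)·4.9249]/1.03 = 2.6080. B = V − Δ·S = 9.0040.
(0,0): S=63.0000. Δ = (V_up−V_dn)/(S_up−S_dn) = (2.6080−13.2454)/(91.3500−42.8400) = -0.2193. V = [p*·2.6080 + (1−p*)·13.2454]/1.03 = 8.1653. B = V − Δ·S = 21.9800.
As a check, the time-0 holding Δ(0,0)·S0 + B(0,0) comes to 8.1653 — exactly V0.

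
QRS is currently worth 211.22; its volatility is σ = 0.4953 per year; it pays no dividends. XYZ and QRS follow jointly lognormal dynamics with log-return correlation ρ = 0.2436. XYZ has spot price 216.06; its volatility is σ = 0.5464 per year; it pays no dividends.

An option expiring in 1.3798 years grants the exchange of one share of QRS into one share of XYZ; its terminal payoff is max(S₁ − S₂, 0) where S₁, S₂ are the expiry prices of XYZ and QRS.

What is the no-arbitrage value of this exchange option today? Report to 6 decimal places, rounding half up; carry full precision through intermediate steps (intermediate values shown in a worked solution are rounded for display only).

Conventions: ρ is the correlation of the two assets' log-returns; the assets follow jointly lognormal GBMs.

exchange price = 65.219750

σ_eff = √(σ₁² + σ₂² − 2ρσ₁σ₂) = √(0.5464² + 0.4953² − 2·0.2436·0.5464·0.4953) = 0.641890
d₁ = (ln(S₁/S₂) + (q₂ − q₁ + σ_eff²/2)T) / (σ_eff√T) = (ln(216.06/211.22) + (0.0 − 0.0 + 0.206012)·1.3798) / 0.753996 = 0.407046
d₂ = d₁ − σ_eff√T = 0.407046 − 0.753996 = -0.346950
N(d₁) = 0.658013,  N(d₂) = 0.364314
V = S₁·e^{−q₁T}·N(d₁) − S₂·e^{−q₂T}·N(d₂) = 142.170240 − 76.950489 = 65.219750
Key observation: pricing in QRS-units makes this a unit-strike call on the ratio S₁/S₂ — the risk-free rate cancels and cannot affect the value.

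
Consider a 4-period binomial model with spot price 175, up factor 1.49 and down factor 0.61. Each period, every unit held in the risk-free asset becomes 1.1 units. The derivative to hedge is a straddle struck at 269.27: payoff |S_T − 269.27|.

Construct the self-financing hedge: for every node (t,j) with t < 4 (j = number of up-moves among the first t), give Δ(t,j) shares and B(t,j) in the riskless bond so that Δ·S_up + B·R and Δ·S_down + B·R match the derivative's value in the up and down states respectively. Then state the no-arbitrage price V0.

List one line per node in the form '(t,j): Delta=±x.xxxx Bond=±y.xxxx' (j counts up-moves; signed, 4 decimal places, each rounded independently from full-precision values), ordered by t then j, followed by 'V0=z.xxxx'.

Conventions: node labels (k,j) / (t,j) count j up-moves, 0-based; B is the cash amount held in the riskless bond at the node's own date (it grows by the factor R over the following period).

No-arbitrage ⇒ martingale measure with p* = (R−d)/(u−d) = 0.5568.
At maturity the claim pays: V(4,0)=245.0398, V(4,1)=210.0847, V(4,2)=124.7026, V(4,3)=83.8536, V(4,4)=593.2777
(3,0): S=39.7217. Δ = (V_up−V_dn)/(S_up−S_dn) = (210.0847−245.0398)/(59.1853−24.2302) = -1.0000. V = [p*·210.0847 + (1−p*)·245.0398]/1.1 = 205.0692. B = V − Δ·S = 244.7909.
(3,1): S=97.0251. Δ = (V_up−V_dn)/(S_up−S_dn) = (124.7026−210.0847)/(144.5674−59.1853) = -1.0000. V = [p*·124.7026 + (1−p*)·210.0847]/1.1 = 147.7658. B = V − Δ·S = 244.7909.
(3,2): S=236.9957. Δ = (V_up−V_dn)/(S_up−S_dn) = (83.8536−124.7026)/(353.1236−144.5674) = -0.1959. V = [p*·83.8536 + (1−p*)·124.7026]/1.1 = 92.6883. B = V − Δ·S = 139.1077.
(3,3): S=578.8911. Δ = (V_up−V_dn)/(S_up−S_dn) = (593.2777−83.8536)/(862.5477−353.1236) = 1.0000. V = [p*·593.2777 + (1−p*)·83.8536]/1.1 = 334.1002. B = V − Δ·S = -244.7909.
(2,0): S=65.1175. Δ = (V_up−V_dn)/(S_up−S_dn) = (147.7658−205.0692)/(97.0251−39.7217) = -1.0000. V = [p*·147.7658 + (1−p*)·205.0692]/1.1 = 157.4197. B = V − Δ·S = 222.5372.
(2,1): S=159.0575. Δ = (V_up−V_dn)/(S_up−S_dn) = (92.6883−147.7658)/(236.9957−97.0251) = -0.3935. V = [p*·92.6883 + (1−p*)·147.7658]/1.1 = 106.4524. B = V − Δ·S = 169.0405.
(2,2): S=388.5175. Δ = (V_up−V_dn)/(S_up−S_dn) = (334.1002−92.6883)/(578.8911−236.9957) = 0.7061. V = [p*·334.1002 + (1−p*)·92.6883]/1.1 = 206.4644. B = V − Δ·S = -67.8673.
(1,0): S=106.7500. Δ = (V_up−V_dn)/(S_up−S_dn) = (106.4524−157.4197)/(159.0575−65.1175) = -0.5426. V = [p*·106.4524 + (1−p*)·157.4197]/1.1 = 117.3093. B = V − Δ·S = 175.2266.
(1,1): S=260.7500. Δ = (V_up−V_dn)/(S_up−S_dn) = (206.4644−106.4524)/(388.5175−159.0575) = 0.4359. V = [p*·206.4644 + (1−p*)·106.4524]/1.1 = 147.4008. B = V − Δ·S = 33.7509.
(0,0): S=175.0000. Δ = (V_up−V_dn)/(S_up−S_dn) = (147.4008−117.3093)/(260.7500−106.7500) = 0.1954. V = [p*·147.4008 + (1−p*)·117.3093]/1.1 = 121.8771. B = V − Δ·S = 87.6821.
Check: Δ(0,0)·S0 + B(0,0) = 121.8771 = V0.

(0,0): Delta=0.1954 Bond=87.6821
(1,0): Delta=-0.5426 Bond=175.2266
(1,1): Delta=0.4359 Bond=33.7509
(2,0): Delta=-1.0000 Bond=222.5372
(2,1): Delta=-0.3935 Bond=169.0405
(2,2): Delta=0.7061 Bond=-67.8673
(3,0): Delta=-1.0000 Bond=244.7909
(3,1): Delta=-1.0000 Bond=244.7909
(3,2): Delta=-0.1959 Bond=139.1077
(3,3): Delta=1.0000 Bond=-244.7909
V0=121.8771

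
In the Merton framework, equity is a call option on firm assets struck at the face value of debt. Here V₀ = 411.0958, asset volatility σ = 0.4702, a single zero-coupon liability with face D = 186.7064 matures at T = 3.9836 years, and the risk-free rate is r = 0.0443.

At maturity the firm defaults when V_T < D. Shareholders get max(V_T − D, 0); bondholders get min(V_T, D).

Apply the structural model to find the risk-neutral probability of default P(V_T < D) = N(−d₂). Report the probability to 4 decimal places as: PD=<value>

PD=0.2878

Equity is a call on the firm's assets struck at D = 186.7064:
d₁ = [ln(V₀/D) + (r + σ²/2)T] / (σ√T)
   = [ln(411.0958/186.7064) + (0.0443 + 0.5·0.4702²)·3.9836] / (0.4702·√3.9836)
   = [0.789289 + 0.616837] / 0.938470 = 1.498317
d₂ = d₁ − σ√T = 1.498317 − 0.938470 = 0.559847
risk-neutral PD = N(−d₂) = N(-0.559847) = 0.287792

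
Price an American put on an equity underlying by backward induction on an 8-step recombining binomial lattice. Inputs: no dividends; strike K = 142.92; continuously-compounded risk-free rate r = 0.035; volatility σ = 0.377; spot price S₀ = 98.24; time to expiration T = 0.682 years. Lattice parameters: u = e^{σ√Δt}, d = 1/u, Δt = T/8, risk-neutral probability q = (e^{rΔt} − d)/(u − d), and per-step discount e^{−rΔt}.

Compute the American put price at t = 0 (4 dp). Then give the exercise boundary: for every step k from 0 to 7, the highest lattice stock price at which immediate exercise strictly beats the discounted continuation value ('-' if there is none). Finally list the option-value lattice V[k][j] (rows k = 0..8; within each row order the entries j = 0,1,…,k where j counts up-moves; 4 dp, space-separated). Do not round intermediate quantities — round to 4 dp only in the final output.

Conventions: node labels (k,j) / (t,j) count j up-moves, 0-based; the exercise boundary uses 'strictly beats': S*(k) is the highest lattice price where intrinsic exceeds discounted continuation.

price = 45.3034
boundary = - 88.0001 78.8276 88.0001 98.2400 88.0001 98.2400 109.6714
tree:
45.3034
54.9199 35.4137
64.0924 44.8688 25.6339
72.3088 54.9199 34.5168 16.3988
79.6688 64.0924 44.6800 23.9826 8.4807
86.2617 72.3088 54.9199 33.6163 13.9437 2.7564
92.1674 79.6688 64.0924 44.6800 22.1244 5.3792 0.0000
97.4575 86.2617 72.3088 54.9199 33.2486 10.4979 0.0000 0.0000
102.1962 92.1674 79.6688 64.0924 44.6800 20.4871 0.0000 0.0000 0.0000

Δt=0.08525, u=1.11636, d=0.89577, q=0.48606, disc=e^(-rΔt)=0.99702
k=8 terminal: V=max(K-S,0) → 102.1962 92.1674 79.6688 64.0924 44.6800 20.4871 0.0000 0.0000 0.0000
k=7: j=0 S=45.4625 intr=97.4575 cont=97.0317 V=97.4575[EX]; j=1 S=56.6583 intr=86.2617 cont=85.8359 V=86.2617[EX]; j=2 S=70.6112 intr=72.3088 cont=71.8830 V=72.3088[EX]; j=3 S=88.0001 intr=54.9199 cont=54.4940 V=54.9199[EX]; j=4 S=109.6714 intr=33.2486 cont=32.8228 V=33.2486[EX]; j=5 S=136.6794 intr=6.2406 cont=10.4979 V=10.4979[hold]; j=6 S=170.3386 intr=0.0000 cont=0.0000 V=0.0000[hold]; j=7 S=212.2868 intr=0.0000 cont=0.0000 V=0.0000[hold]  S*(7)=109.6714
k=6: j=0 S=50.7526 intr=92.1674 cont=91.7416 V=92.1674[EX]; j=1 S=63.2512 intr=79.6688 cont=79.2430 V=79.6688[EX]; j=2 S=78.8276 intr=64.0924 cont=63.6666 V=64.0924[EX]; j=3 S=98.2400 intr=44.6800 cont=44.2542 V=44.6800[EX]; j=4 S=122.4329 intr=20.4871 cont=22.1244 V=22.1244[hold]; j=5 S=152.5837 intr=0.0000 cont=5.3792 V=5.3792[hold]; j=6 S=190.1595 intr=0.0000 cont=0.0000 V=0.0000[hold]  S*(6)=98.2400
k=5: j=0 S=56.6583 intr=86.2617 cont=85.8359 V=86.2617[EX]; j=1 S=70.6112 intr=72.3088 cont=71.8830 V=72.3088[EX]; j=2 S=88.0001 intr=54.9199 cont=54.4940 V=54.9199[EX]; j=3 S=109.6714 intr=33.2486 cont=33.6163 V=33.6163[hold]; j=4 S=136.6794 intr=6.2406 cont=13.9437 V=13.9437[hold]; j=5 S=170.3386 intr=0.0000 cont=2.7564 V=2.7564[hold]  S*(5)=88.0001
k=4: j=0 S=63.2512 intr=79.6688 cont=79.2430 V=79.6688[EX]; j=1 S=78.8276 intr=64.0924 cont=63.6666 V=64.0924[EX]; j=2 S=98.2400 intr=44.6800 cont=44.4324 V=44.6800[EX]; j=3 S=122.4329 intr=20.4871 cont=23.9826 V=23.9826[hold]; j=4 S=152.5837 intr=0.0000 cont=8.4807 V=8.4807[hold]  S*(4)=98.2400
k=3: j=0 S=70.6112 intr=72.3088 cont=71.8830 V=72.3088[EX]; j=1 S=88.0001 intr=54.9199 cont=54.4940 V=54.9199[EX]; j=2 S=109.6714 intr=33.2486 cont=34.5168 V=34.5168[hold]; j=3 S=136.6794 intr=6.2406 cont=16.3988 V=16.3988[hold]  S*(3)=88.0001
k=2: j=0 S=78.8276 intr=64.0924 cont=63.6666 V=64.0924[EX]; j=1 S=98.2400 intr=44.6800 cont=44.8688 V=44.8688[hold]; j=2 S=122.4329 intr=20.4871 cont=25.6339 V=25.6339[hold]  S*(2)=78.8276
k=1: j=0 S=88.0001 intr=54.9199 cont=54.5855 V=54.9199[EX]; j=1 S=109.6714 intr=33.2486 cont=35.4137 V=35.4137[hold]  S*(1)=88.0001
k=0: j=0 S=98.2400 intr=44.6800 cont=45.3034 V=45.3034[hold]  S*(0)=-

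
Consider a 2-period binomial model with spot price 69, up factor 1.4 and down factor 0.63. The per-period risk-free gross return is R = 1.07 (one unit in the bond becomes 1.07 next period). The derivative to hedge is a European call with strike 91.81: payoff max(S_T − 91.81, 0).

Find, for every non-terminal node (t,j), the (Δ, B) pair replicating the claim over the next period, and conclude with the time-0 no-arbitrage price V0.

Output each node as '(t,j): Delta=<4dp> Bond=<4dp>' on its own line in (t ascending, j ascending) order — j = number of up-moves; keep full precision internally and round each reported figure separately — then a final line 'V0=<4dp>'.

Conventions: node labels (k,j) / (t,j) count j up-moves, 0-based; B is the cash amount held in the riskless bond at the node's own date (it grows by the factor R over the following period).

(0,0): Delta=0.4365 Bond=-17.7351
(1,0): Delta=0.0000 Bond=0.0000
(1,1): Delta=0.5839 Bond=-33.2090
V0=12.3864

Risk-neutral probability p* = (R−d)/(u−d) = (1.07−0.63)/(1.4−0.63) = 0.5714.
Payoffs at expiry: V(2,0)=0.0000, V(2,1)=0.0000, V(2,2)=43.4300
(1,0): S=43.4700. Δ = (V_up−V_dn)/(S_up−S_dn) = (0.0000−0.0000)/(60.8580−27.3861) = 0.0000. V = [p*·0.0000 + (1−p*)·0.0000]/1.07 = 0.0000. B = V − Δ·S = 0.0000.
(1,1): S=96.6000. Δ = (V_up−V_dn)/(S_up−S_dn) = (43.4300−0.0000)/(135.2400−60.8580) = 0.5839. V = [p*·43.4300 + (1−p*)·0.0000]/1.07 = 23.1936. B = V − Δ·S = -33.2090.
(0,0): S=69.0000. Δ = (V_up−V_dn)/(S_up−S_dn) = (23.1936−0.0000)/(96.6000−43.4700) = 0.4365. V = [p*·23.1936 + (1−p*)·0.0000]/1.07 = 12.3864. B = V − Δ·S = -17.7351.
As a check, the time-0 holding Δ(0,0)·S0 + B(0,0) comes to 12.3864 — exactly V0.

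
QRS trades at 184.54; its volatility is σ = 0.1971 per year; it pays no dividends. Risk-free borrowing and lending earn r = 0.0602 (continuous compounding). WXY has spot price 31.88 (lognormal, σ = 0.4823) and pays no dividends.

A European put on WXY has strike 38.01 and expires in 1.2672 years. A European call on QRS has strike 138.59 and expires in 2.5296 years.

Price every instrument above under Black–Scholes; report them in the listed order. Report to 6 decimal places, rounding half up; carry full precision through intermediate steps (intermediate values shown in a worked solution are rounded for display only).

price(WXY put K=38.01) = 8.964806
price(QRS call K=138.59) = 67.218071

[WXY put K=38.01]
σ√T = 0.4823·√1.2672 = 0.542925
d₁ = (ln(S/K) + (r+σ²/2)T) / (σ√T) = (ln(31.88/38.01) + (0.0602+0.4823²/2)·1.2672) / 0.542925 = (-0.175870 + 0.223669) / 0.542925 = 0.088039
d₂ = d₁ − σ√T = 0.088039 − 0.542925 = -0.454886
e^{−rT} = 0.926552
N(−d₁) = 0.464923,  N(−d₂) = 0.675404
price = K·e^{−rT}·N(−d₂) − S·N(−d₁) = 23.786541 − 14.821735 = 8.964806
[QRS call K=138.59]
σ√T = 0.1971·√2.5296 = 0.313482
d₁ = (ln(S/K) + (r+σ²/2)T) / (σ√T) = (ln(184.54/138.59) + (0.0602+0.1971²/2)·2.5296) / 0.313482 = (0.286346 + 0.201417) / 0.313482 = 1.555955
d₂ = d₁ − σ√T = 1.555955 − 0.313482 = 1.242473
e^{−rT} = 0.858746
N(d₁) = 0.940141,  N(d₂) = 0.892969
price = S·N(d₁) − K·e^{−rT}·N(d₂) = 173.493538 − 106.275468 = 67.218071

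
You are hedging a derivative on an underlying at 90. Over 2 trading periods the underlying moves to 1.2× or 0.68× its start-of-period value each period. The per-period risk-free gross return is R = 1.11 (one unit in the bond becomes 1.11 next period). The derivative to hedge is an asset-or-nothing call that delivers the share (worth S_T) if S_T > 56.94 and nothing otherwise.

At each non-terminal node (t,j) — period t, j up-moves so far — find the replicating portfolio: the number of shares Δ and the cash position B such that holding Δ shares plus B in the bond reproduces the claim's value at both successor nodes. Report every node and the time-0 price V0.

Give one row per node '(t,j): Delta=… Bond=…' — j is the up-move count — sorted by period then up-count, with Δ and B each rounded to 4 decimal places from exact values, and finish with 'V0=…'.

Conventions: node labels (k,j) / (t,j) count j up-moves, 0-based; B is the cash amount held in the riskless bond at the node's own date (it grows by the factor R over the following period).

(0,0): Delta=1.1387 Bond=-13.4906
(1,0): Delta=2.3077 Bond=-86.5198
(1,1): Delta=1.0000 Bond=0.0000
V0=88.9882

No-arbitrage ⇒ martingale measure with p* = (R−d)/(u−d) = 0.8269.
Expiry values: V(2,0)=0.0000, V(2,1)=73.4400, V(2,2)=129.6000
Node (1,0) S=61.2000: V=(p*·73.4400+(1−p*)·0.0000)/1.11=54.7110; Δ=(73.4400−0.0000)/(73.4400−41.6160)=2.3077; B=V−Δ·S=-86.5198
Node (1,1) S=108.0000: V=(p*·129.6000+(1−p*)·73.4400)/1.11=108.0000; Δ=(129.6000−73.4400)/(129.6000−73.4400)=1.0000; B=V−Δ·S=0.0000
Node (0,0) S=90.0000: V=(p*·108.0000+(1−p*)·54.7110)/1.11=88.9882; Δ=(108.0000−54.7110)/(108.0000−61.2000)=1.1387; B=V−Δ·S=-13.4906
Sanity check at the root: Δ(0,0)·S0 + B(0,0) reproduces V0 = 88.9882.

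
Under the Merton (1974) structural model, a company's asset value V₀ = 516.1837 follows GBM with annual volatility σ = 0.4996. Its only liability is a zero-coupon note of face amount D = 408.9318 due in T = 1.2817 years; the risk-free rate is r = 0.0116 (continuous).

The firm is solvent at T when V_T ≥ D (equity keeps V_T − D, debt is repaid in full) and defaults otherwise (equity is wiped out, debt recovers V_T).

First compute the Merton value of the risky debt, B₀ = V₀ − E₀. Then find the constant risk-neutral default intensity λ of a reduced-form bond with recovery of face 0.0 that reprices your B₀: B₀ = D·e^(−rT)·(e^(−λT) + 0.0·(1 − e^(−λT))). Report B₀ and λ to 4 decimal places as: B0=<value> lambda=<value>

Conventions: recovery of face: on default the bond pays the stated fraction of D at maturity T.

B0=347.8627 lambda=0.1146

With assets at 516.1837 and a single debt payment of 408.9318 at 1.2817 years:
d₁ = [ln(V₀/D) + (r + σ²/2)T] / (σ√T)
   = [ln(516.1837/408.9318) + (0.0116 + 0.5·0.4996²)·1.2817] / (0.4996·√1.2817)
   = [0.232914 + 0.174824] / 0.565608 = 0.720885
d₂ = d₁ − σ√T = 0.720885 − 0.565608 = 0.155277
N(d₁) = 0.764510,  N(d₂) = 0.561698,  e^(−rT) = 0.985242
E₀ = V₀·N(d₁) − D·e^(−rT)·N(d₂)
   = 516.1837·0.764510 − 408.9318·0.985242·0.561698 = 168.320957
B₀ = V₀ − E₀ = 516.1837 − 168.320957 = 347.862743
e^(−λT) = (B₀·e^(rT)/D − 0)/(1 − 0) = (347.8627·1.014979/408.9318 − 0)/1 = 0.86340378
λ = −ln(0.86340378)/1.2817 = 0.114592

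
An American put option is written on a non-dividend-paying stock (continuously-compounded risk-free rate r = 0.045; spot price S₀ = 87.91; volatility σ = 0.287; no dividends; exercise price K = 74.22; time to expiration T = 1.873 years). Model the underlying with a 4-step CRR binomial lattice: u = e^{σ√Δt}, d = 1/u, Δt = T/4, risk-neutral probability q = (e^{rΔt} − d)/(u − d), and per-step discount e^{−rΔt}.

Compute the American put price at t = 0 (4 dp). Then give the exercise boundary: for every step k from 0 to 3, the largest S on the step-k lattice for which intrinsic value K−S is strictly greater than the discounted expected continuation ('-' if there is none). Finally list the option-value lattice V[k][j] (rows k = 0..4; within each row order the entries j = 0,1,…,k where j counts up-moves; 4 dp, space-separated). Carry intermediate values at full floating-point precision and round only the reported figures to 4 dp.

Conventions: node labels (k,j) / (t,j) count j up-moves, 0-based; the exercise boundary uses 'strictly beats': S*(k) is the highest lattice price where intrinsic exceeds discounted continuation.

Δt=0.46825  u=1.21700  d=0.82169  q=0.50493  discount=0.97915
step 4 (expiry): payoffs max(K−S,0) = 34.1451 14.8652 0.0000 0.0000 0.0000
step 3: (k=3,j=0): S=48.7713, K−S=25.4487, hold=23.9012 ⇒ V=25.4487 exercise | (k=3,j=1): S=72.2349, K−S=1.9851, hold=7.2059 ⇒ V=7.2059 continue | (k=3,j=2): S=106.9867, K−S=0.0000, hold=0.0000 ⇒ V=0.0000 continue | (k=3,j=3): S=158.4574, K−S=0.0000, hold=0.0000 ⇒ V=0.0000 continue  boundary S*=48.7713
step 2: (k=2,j=0): S=59.3548, K−S=14.8652, hold=15.8989 ⇒ V=15.8989 continue | (k=2,j=1): S=87.9100, K−S=0.0000, hold=3.4931 ⇒ V=3.4931 continue | (k=2,j=2): S=130.2030, K−S=0.0000, hold=0.0000 ⇒ V=0.0000 continue  boundary S*=-
step 1: (k=1,j=0): S=72.2349, K−S=1.9851, hold=9.4339 ⇒ V=9.4339 continue | (k=1,j=1): S=106.9867, K−S=0.0000, hold=1.6933 ⇒ V=1.6933 continue  boundary S*=-
step 0: (k=0,j=0): S=87.9100, K−S=0.0000, hold=5.4102 ⇒ V=5.4102 continue  boundary S*=-

price = 5.4102
boundary = - - - 48.7713
tree:
5.4102
9.4339 1.6933
15.8989 3.4931 0.0000
25.4487 7.2059 0.0000 0.0000
34.1451 14.8652 0.0000 0.0000 0.0000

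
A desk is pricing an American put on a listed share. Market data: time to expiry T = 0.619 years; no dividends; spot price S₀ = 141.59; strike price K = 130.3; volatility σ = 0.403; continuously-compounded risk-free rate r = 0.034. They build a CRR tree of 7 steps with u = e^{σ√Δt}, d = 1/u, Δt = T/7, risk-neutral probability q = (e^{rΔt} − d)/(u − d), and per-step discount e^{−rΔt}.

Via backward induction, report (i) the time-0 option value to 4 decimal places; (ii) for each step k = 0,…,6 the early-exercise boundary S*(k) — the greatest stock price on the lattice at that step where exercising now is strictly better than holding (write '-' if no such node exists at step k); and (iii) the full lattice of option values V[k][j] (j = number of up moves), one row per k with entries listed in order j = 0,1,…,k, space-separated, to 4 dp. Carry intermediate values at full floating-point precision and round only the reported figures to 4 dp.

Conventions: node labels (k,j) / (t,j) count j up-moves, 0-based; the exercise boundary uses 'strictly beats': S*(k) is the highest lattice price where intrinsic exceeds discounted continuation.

price = 11.1439
boundary = - - - - 87.6697 98.8315 111.4143
tree:
11.1439
16.4058 5.5722
23.4490 8.9574 1.9778
32.3264 14.0781 3.5236 0.3328
42.6303 21.4815 6.2290 0.6452 0.0000
52.5315 31.4685 10.9087 1.2508 0.0000 0.0000
61.3145 42.6303 18.8857 2.4249 0.0000 0.0000 0.0000
69.1056 52.5315 31.4685 4.7008 0.0000 0.0000 0.0000 0.0000

params: Δt=0.08843 u=1.12732 d=0.88706 q=0.48261 e^(-rΔt)=0.99700
t_7 payoffs: 69.1056 52.5315 31.4685 4.7008 0.0000 0.0000 0.0000 0.0000
t_6: node(6,0) S=68.9855 payoff=61.3145 vs cont=60.9233 → 61.3145 [stop]  node(6,1) S=87.6697 payoff=42.6303 vs cont=42.2392 → 42.6303 [stop]  node(6,2) S=111.4143 payoff=18.8857 vs cont=18.4945 → 18.8857 [stop]  node(6,3) S=141.5900 payoff=0.0000 vs cont=2.4249 → 2.4249 [wait]  node(6,4) S=179.9385 payoff=0.0000 vs cont=0.0000 → 0.0000 [wait]  node(6,5) S=228.6735 payoff=0.0000 vs cont=0.0000 → 0.0000 [wait]  node(6,6) S=290.6079 payoff=0.0000 vs cont=0.0000 → 0.0000 [wait]  ⇒ S*(6)=111.4143
t_5: node(5,0) S=77.7685 payoff=52.5315 vs cont=52.1404 → 52.5315 [stop]  node(5,1) S=98.8315 payoff=31.4685 vs cont=31.0774 → 31.4685 [stop]  node(5,2) S=125.5992 payoff=4.7008 vs cont=10.9087 → 10.9087 [wait]  node(5,3) S=159.6167 payoff=0.0000 vs cont=1.2508 → 1.2508 [wait]  node(5,4) S=202.8476 payoff=0.0000 vs cont=0.0000 → 0.0000 [wait]  node(5,5) S=257.7873 payoff=0.0000 vs cont=0.0000 → 0.0000 [wait]  ⇒ S*(5)=98.8315
t_4: node(4,0) S=87.6697 payoff=42.6303 vs cont=42.2392 → 42.6303 [stop]  node(4,1) S=111.4143 payoff=18.8857 vs cont=21.4815 → 21.4815 [wait]  node(4,2) S=141.5900 payoff=0.0000 vs cont=6.2290 → 6.2290 [wait]  node(4,3) S=179.9385 payoff=0.0000 vs cont=0.6452 → 0.6452 [wait]  node(4,4) S=228.6735 payoff=0.0000 vs cont=0.0000 → 0.0000 [wait]  ⇒ S*(4)=87.6697
t_3: node(3,0) S=98.8315 payoff=31.4685 vs cont=32.3264 → 32.3264 [wait]  node(3,1) S=125.5992 payoff=4.7008 vs cont=14.0781 → 14.0781 [wait]  node(3,2) S=159.6167 payoff=0.0000 vs cont=3.5236 → 3.5236 [wait]  node(3,3) S=202.8476 payoff=0.0000 vs cont=0.3328 → 0.3328 [wait]  ⇒ S*(3)=-
t_2: node(2,0) S=111.4143 payoff=18.8857 vs cont=23.4490 → 23.4490 [wait]  node(2,1) S=141.5900 payoff=0.0000 vs cont=8.9574 → 8.9574 [wait]  node(2,2) S=179.9385 payoff=0.0000 vs cont=1.9778 → 1.9778 [wait]  ⇒ S*(2)=-
t_1: node(1,0) S=125.5992 payoff=4.7008 vs cont=16.4058 → 16.4058 [wait]  node(1,1) S=159.6167 payoff=0.0000 vs cont=5.5722 → 5.5722 [wait]  ⇒ S*(1)=-
t_0: node(0,0) S=141.5900 payoff=0.0000 vs cont=11.1439 → 11.1439 [wait]  ⇒ S*(0)=-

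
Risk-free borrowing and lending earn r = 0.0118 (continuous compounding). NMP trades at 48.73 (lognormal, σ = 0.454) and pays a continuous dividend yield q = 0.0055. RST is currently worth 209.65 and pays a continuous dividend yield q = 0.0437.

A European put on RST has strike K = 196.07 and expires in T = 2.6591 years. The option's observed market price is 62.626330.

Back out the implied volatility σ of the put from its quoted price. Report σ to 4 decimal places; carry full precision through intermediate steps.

At σ = 0.5118 the Black–Scholes value reproduces the quote:
σ√T = 0.5118·√2.6591 = 0.834579
d₁ = (ln(S/K) + (r−q+σ²/2)T) / (σ√T) = (ln(209.65/196.07) + (0.0118−0.0437+0.5118²/2)·2.6591) / 0.834579 = (0.066968 + 0.263436) / 0.834579 = 0.395893
d₂ = d₁ − σ√T = 0.395893 − 0.834579 = -0.438687
e^{−rT} = 0.969110
e^{−qT} = 0.890295
N(−d₁) = 0.346092,  N(−d₂) = 0.669556
V = K·e^{−rT}·N(−d₂) − S·e^{−qT}·N(−d₁) = 127.224530 − 64.598200 = 62.626330 (equal to the quote); since ∂V/∂σ > 0 for all σ, the implied volatility is unique

sigma = 0.5118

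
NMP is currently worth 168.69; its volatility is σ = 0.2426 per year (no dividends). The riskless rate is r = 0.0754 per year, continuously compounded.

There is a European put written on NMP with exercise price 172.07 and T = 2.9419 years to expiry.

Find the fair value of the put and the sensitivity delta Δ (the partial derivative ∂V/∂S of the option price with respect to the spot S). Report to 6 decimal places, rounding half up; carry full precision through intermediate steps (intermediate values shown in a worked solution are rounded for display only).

price = 12.698848
Δ = -0.244011

σ√T = 0.2426·√2.9419 = 0.416107
d₁ = (ln(S/K) + (r+σ²/2)T) / (σ√T) = (ln(168.69/172.07) + (0.0754+0.2426²/2)·2.9419) / 0.416107 = (-0.019839 + 0.308392) / 0.416107 = 0.693459
d₂ = d₁ − σ√T = 0.693459 − 0.416107 = 0.277352
e^{−rT} = 0.801060
N(−d₁) = 0.244011,  N(−d₂) = 0.390755
Put price V = K·e^{−rT}·N(−d₂) − S·N(−d₁) = 53.861020 − 41.162172 = 12.698848
Δ = −N(−d₁) = -0.244011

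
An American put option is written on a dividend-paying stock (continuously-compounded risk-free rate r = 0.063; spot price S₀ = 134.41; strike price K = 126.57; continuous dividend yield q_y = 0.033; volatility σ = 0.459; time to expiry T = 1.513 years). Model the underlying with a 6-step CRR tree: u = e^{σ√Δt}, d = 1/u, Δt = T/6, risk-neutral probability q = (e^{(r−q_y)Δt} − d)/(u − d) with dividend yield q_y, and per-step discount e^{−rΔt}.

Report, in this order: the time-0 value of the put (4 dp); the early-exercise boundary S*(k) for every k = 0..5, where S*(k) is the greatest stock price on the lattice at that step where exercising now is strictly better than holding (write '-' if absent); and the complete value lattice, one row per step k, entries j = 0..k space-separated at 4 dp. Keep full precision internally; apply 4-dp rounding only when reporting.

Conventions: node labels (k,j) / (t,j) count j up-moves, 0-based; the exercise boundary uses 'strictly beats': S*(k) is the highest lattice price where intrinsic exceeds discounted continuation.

params: Δt=0.25217 u=1.25922 d=0.79414 q=0.45896 e^(-rΔt)=0.98424
t_6 payoffs: 92.8551 73.1104 41.8027 0.0000 0.0000 0.0000 0.0000
t_5: node(5,0) S=42.4545 payoff=84.1155 vs cont=82.4724 → 84.1155 [stop]  node(5,1) S=67.3173 payoff=59.2527 vs cont=57.8157 → 59.2527 [stop]  node(5,2) S=106.7407 payoff=19.8293 vs cont=22.2605 → 22.2605 [wait]  node(5,3) S=169.2517 payoff=0.0000 vs cont=0.0000 → 0.0000 [wait]  node(5,4) S=268.3714 payoff=0.0000 vs cont=0.0000 → 0.0000 [wait]  node(5,5) S=425.5390 payoff=0.0000 vs cont=0.0000 → 0.0000 [wait]  ⇒ S*(5)=67.3173
t_4: node(4,0) S=53.4596 payoff=73.1104 vs cont=71.5586 → 73.1104 [stop]  node(4,1) S=84.7673 payoff=41.8027 vs cont=41.6085 → 41.8027 [stop]  node(4,2) S=134.4100 payoff=0.0000 vs cont=11.8540 → 11.8540 [wait]  node(4,3) S=213.1251 payoff=0.0000 vs cont=0.0000 → 0.0000 [wait]  node(4,4) S=337.9386 payoff=0.0000 vs cont=0.0000 → 0.0000 [wait]  ⇒ S*(4)=84.7673
t_3: node(3,0) S=67.3173 payoff=59.2527 vs cont=57.8157 → 59.2527 [stop]  node(3,1) S=106.7407 payoff=19.8293 vs cont=27.6153 → 27.6153 [wait]  node(3,2) S=169.2517 payoff=0.0000 vs cont=6.3124 → 6.3124 [wait]  node(3,3) S=268.3714 payoff=0.0000 vs cont=0.0000 → 0.0000 [wait]  ⇒ S*(3)=67.3173
t_2: node(2,0) S=84.7673 payoff=41.8027 vs cont=44.0274 → 44.0274 [wait]  node(2,1) S=134.4100 payoff=0.0000 vs cont=17.5570 → 17.5570 [wait]  node(2,2) S=213.1251 payoff=0.0000 vs cont=3.3615 → 3.3615 [wait]  ⇒ S*(2)=-
t_1: node(1,0) S=106.7407 payoff=19.8293 vs cont=31.3762 → 31.3762 [wait]  node(1,1) S=169.2517 payoff=0.0000 vs cont=10.8678 → 10.8678 [wait]  ⇒ S*(1)=-
t_0: node(0,0) S=134.4100 payoff=0.0000 vs cont=21.6175 → 21.6175 [wait]  ⇒ S*(0)=-

price = 21.6175
boundary = - - - 67.3173 84.7673 67.3173
tree:
21.6175
31.3762 10.8678
44.0274 17.5570 3.3615
59.2527 27.6153 6.3124 0.0000
73.1104 41.8027 11.8540 0.0000 0.0000
84.1155 59.2527 22.2605 0.0000 0.0000 0.0000
92.8551 73.1104 41.8027 0.0000 0.0000 0.0000 0.0000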